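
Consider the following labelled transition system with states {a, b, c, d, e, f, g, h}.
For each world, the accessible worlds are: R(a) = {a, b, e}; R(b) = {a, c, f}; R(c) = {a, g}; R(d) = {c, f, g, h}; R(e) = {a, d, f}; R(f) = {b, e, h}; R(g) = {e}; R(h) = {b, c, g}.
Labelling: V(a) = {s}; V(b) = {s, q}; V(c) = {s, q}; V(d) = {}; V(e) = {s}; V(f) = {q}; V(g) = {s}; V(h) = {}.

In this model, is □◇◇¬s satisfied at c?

At c: □◇◇¬s requires ◇◇¬s at every successor {a, g}.
    At a: ◇◇¬s requires ◇¬s at some successor in {a, b, e}.
      ◇¬s holds at b, so ◇◇¬s is true at a.
    At g: ◇◇¬s requires ◇¬s at some successor in {e}.
      ◇¬s holds at e, so ◇◇¬s is true at g.
So □◇◇¬s is true at c.

Yes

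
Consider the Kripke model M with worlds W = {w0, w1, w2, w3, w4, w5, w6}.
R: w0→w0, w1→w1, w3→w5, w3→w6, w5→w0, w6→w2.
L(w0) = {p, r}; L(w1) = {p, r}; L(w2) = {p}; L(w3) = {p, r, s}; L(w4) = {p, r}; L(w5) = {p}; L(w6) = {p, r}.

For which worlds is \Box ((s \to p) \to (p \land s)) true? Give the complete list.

Let φ = \Box ((s \to p) \to (p \land s)). Evaluate φ at each world:
  w0 (successors {w0}): φ is false.
  w1 (successors {w1}): φ is false.
  w2 (successors ∅): φ is true.
  w3 (successors {w5, w6}): φ is false.
  w4 (successors ∅): φ is true.
  w5 (successors {w0}): φ is false.
  w6 (successors {w2}): φ is false.
For instance, at w1:
  At w1: \Box ((s \to p) \to (p \land s)) requires (s \to p) \to (p \land s) at every successor {w1}.
    (s \to p) \to (p \land s) fails at w1, so \Box ((s \to p) \to (p \land s)) is false at w1.
Satisfying worlds: {w2, w4}

w2, w4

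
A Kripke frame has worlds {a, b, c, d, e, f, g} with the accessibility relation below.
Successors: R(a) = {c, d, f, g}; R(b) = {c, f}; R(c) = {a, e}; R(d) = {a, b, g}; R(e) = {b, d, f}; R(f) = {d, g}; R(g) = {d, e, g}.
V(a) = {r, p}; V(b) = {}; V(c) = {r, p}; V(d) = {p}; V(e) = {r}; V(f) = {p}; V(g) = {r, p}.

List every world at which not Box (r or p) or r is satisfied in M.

Let φ = not Box (r or p) or r. Evaluate φ at each world:
  a (successors {c, d, f, g}): φ is true.
  b (successors {c, f}): φ is false.
  c (successors {a, e}): φ is true.
  d (successors {a, b, g}): φ is true.
  e (successors {b, d, f}): φ is true.
  f (successors {d, g}): φ is false.
  g (successors {d, e, g}): φ is true.
For instance, at g:
  At g: not Box (r or p) is false, r is true, so not Box (r or p) or r is true.
    At g: Box (r or p) is true, so not Box (r or p) is false.
      At g: Box (r or p) requires r or p at every successor {d, e, g}.
        At d: r or p is true.
        At e: r or p is true.
        At g: r or p is true.
      So Box (r or p) is true at g.
Satisfying worlds: {a, c, d, e, g}

a, c, d, e, g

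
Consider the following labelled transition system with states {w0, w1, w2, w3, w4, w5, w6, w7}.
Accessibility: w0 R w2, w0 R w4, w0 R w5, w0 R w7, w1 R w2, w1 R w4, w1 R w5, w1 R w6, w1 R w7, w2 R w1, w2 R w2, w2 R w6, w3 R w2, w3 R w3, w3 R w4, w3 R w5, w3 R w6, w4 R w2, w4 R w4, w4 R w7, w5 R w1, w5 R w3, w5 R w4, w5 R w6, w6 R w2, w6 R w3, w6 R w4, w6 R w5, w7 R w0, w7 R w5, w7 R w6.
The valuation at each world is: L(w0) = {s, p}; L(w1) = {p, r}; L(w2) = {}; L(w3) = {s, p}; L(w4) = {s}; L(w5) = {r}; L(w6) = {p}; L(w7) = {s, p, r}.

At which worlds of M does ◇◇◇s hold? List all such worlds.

Recall that ◇ψ holds at a world iff ψ holds at some accessible world.
Let φ = ◇◇◇s. Evaluate φ at each world:
  w0 (successors {w2, w4, w5, w7}): φ is true.
  w1 (successors {w2, w4, w5, w6, w7}): φ is true.
  w2 (successors {w1, w2, w6}): φ is true.
  w3 (successors {w2, w3, w4, w5, w6}): φ is true.
  w4 (successors {w2, w4, w7}): φ is true.
  w5 (successors {w1, w3, w4, w6}): φ is true.
  w6 (successors {w2, w3, w4, w5}): φ is true.
  w7 (successors {w0, w5, w6}): φ is true.
For instance, at w3:
  At w3: ◇◇◇s requires ◇◇s at some successor in {w2, w3, w4, w5, w6}.
    ◇◇s holds at w2, so ◇◇◇s is true at w3.
      At w2: ◇◇s requires ◇s at some successor in {w1, w2, w6}.
        ◇s holds at w1, so ◇◇s is true at w2.
Satisfying worlds: {w0, w1, w2, w3, w4, w5, w6, w7}

w0, w1, w2, w3, w4, w5, w6, w7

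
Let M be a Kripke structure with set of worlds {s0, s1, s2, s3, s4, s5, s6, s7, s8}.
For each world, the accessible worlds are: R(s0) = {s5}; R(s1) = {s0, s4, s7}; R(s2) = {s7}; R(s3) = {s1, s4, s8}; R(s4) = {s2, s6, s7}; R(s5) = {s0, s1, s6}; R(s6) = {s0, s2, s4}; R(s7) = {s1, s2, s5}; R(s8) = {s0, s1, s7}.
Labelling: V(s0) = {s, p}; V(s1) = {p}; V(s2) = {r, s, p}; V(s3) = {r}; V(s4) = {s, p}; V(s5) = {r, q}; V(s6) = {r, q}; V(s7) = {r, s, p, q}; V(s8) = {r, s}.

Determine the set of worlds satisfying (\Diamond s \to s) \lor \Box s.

Recall that \Box ψ holds at a world iff ψ holds at every accessible world, and \Diamond ψ holds iff ψ holds at some accessible world.
Let φ = (\Diamond s \to s) \lor \Box s. Evaluate φ at each world:
  s0 (successors {s5}): φ is true.
  s1 (successors {s0, s4, s7}): φ is true.
  s2 (successors {s7}): φ is true.
  s3 (successors {s1, s4, s8}): φ is false.
  s4 (successors {s2, s6, s7}): φ is true.
  s5 (successors {s0, s1, s6}): φ is false.
  s6 (successors {s0, s2, s4}): φ is true.
  s7 (successors {s1, s2, s5}): φ is true.
  s8 (successors {s0, s1, s7}): φ is true.
For instance, at s3:
  At s3: \Diamond s \to s is false, \Box s is false, so (\Diamond s \to s) \lor \Box s is false.
    At s3: \Diamond s is true, s is false, so \Diamond s \to s is false.
      At s3: \Diamond s requires s at some successor in {s1, s4, s8}.
        s holds at s4, so \Diamond s is true at s3.
    At s3: \Box s requires s at every successor {s1, s4, s8}.
      s fails at s1, so \Box s is false at s3.
Satisfying worlds: {s0, s1, s2, s4, s6, s7, s8}

s0, s1, s2, s4, s6, s7, s8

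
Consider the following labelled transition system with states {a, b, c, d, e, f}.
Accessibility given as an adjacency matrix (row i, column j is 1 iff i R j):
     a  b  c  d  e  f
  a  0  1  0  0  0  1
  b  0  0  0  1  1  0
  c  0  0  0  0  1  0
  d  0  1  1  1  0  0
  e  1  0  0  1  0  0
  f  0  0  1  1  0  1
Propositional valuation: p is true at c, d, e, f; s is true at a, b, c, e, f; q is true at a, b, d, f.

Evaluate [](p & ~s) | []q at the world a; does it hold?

Yes

At a: [](p & ~s) is false, []q is true, so [](p & ~s) | []q is true.
  At a: [](p & ~s) requires p & ~s at every successor {b, f}.
    p & ~s fails at b, so [](p & ~s) is false at a.
  At a: []q requires q at every successor {b, f}.
    At b: q is true.
    At f: q is true.
  So []q is true at a.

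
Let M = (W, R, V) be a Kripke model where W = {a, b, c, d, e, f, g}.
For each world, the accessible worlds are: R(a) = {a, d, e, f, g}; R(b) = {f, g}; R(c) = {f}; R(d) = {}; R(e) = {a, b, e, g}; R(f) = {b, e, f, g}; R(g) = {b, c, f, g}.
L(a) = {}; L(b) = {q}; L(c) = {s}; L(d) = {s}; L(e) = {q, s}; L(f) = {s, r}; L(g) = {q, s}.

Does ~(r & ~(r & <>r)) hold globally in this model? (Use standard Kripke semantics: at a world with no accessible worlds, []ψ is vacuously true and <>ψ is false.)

Let φ = ~(r & ~(r & <>r)). Evaluate φ at each world:
  a (successors {a, d, e, f, g}): φ is true.
  b (successors {f, g}): φ is true.
  c (successors {f}): φ is true.
  d (successors ∅): φ is true.
  e (successors {a, b, e, g}): φ is true.
  f (successors {b, e, f, g}): φ is true.
  g (successors {b, c, f, g}): φ is true.
For instance, at g:
  At g: r & ~(r & <>r) is false, so ~(r & ~(r & <>r)) is true.
    At g: r is false, ~(r & <>r) is true, so r & ~(r & <>r) is false.
      At g: r & <>r is false, so ~(r & <>r) is true.

Yes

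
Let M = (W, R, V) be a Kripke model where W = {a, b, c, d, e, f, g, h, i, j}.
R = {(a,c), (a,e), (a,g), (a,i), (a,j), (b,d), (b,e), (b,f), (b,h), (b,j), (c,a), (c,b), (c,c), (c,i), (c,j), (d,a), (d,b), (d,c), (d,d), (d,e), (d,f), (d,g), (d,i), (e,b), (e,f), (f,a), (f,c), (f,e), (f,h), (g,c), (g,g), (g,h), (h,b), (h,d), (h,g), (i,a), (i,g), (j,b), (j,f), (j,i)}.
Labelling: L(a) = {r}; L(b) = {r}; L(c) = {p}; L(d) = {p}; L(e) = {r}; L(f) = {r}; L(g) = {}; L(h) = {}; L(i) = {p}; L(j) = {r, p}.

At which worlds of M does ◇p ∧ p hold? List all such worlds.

c, d, j

Let φ = ◇p ∧ p. Evaluate φ at each world:
  a (successors {c, e, g, i, j}): φ is false.
  b (successors {d, e, f, h, j}): φ is false.
  c (successors {a, b, c, i, j}): φ is true.
  d (successors {a, b, c, d, e, f, g, i}): φ is true.
  e (successors {b, f}): φ is false.
  f (successors {a, c, e, h}): φ is false.
  g (successors {c, g, h}): φ is false.
  h (successors {b, d, g}): φ is false.
  i (successors {a, g}): φ is false.
  j (successors {b, f, i}): φ is true.
For instance, at g:
  At g: ◇p is true, p is false, so ◇p ∧ p is false.
    At g: ◇p requires p at some successor in {c, g, h}.
      p holds at c, so ◇p is true at g.
Satisfying worlds: {c, d, j}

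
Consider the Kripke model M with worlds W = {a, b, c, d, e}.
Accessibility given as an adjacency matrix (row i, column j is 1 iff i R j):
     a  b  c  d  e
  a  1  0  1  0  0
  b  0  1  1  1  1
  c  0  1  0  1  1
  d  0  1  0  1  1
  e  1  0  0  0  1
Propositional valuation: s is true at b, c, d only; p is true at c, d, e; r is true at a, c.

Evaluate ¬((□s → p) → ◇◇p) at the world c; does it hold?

No

At c: (□s → p) → ◇◇p is true, so ¬((□s → p) → ◇◇p) is false.
  At c: □s → p is true, ◇◇p is true, so (□s → p) → ◇◇p is true.
    At c: □s is false, p is true, so □s → p is true.
      At c: □s requires s at every successor {b, d, e}.
        s fails at e, so □s is false at c.
    At c: ◇◇p requires ◇p at some successor in {b, d, e}.
      ◇p holds at b, so ◇◇p is true at c.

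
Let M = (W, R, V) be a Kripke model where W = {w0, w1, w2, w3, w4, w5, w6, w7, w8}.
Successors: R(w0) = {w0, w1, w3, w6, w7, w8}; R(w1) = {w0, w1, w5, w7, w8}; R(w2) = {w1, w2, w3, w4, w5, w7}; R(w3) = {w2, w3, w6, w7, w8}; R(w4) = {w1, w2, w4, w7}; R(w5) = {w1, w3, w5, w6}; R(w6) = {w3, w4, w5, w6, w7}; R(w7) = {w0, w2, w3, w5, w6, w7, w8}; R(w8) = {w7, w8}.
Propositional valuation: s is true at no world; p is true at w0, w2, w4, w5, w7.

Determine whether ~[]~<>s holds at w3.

At w3: []~<>s is true, so ~[]~<>s is false.
  At w3: []~<>s requires ~<>s at every successor {w2, w3, w6, w7, w8}.
    At w2: ~<>s is true.
    At w3: ~<>s is true.
    At w6: ~<>s is true.
    At w7: ~<>s is true.
    At w8: ~<>s is true.
  So []~<>s is true at w3.

No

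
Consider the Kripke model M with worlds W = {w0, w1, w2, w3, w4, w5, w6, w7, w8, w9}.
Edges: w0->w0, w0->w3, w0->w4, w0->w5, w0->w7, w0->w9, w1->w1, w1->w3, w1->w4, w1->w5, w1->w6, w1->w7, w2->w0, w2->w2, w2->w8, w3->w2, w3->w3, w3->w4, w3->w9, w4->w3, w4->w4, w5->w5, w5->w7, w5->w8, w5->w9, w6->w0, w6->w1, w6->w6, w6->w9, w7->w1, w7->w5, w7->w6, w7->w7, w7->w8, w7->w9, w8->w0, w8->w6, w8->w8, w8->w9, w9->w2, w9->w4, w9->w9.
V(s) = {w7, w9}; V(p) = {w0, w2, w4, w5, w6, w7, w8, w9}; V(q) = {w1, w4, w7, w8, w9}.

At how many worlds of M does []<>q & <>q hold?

10

Let φ = []<>q & <>q. Evaluate φ at each world:
  w0 (successors {w0, w3, w4, w5, w7, w9}): φ is true.
  w1 (successors {w1, w3, w4, w5, w6, w7}): φ is true.
  w2 (successors {w0, w2, w8}): φ is true.
  w3 (successors {w2, w3, w4, w9}): φ is true.
  w4 (successors {w3, w4}): φ is true.
  w5 (successors {w5, w7, w8, w9}): φ is true.
  w6 (successors {w0, w1, w6, w9}): φ is true.
  w7 (successors {w1, w5, w6, w7, w8, w9}): φ is true.
  w8 (successors {w0, w6, w8, w9}): φ is true.
  w9 (successors {w2, w4, w9}): φ is true.
For instance, at w7:
  At w7: []<>q is true, <>q is true, so []<>q & <>q is true.
    At w7: []<>q requires <>q at every successor {w1, w5, w6, w7, w8, w9}.
      At w1: <>q is true.
      At w5: <>q is true.
      At w6: <>q is true.
      At w7: <>q is true.
      At w8: <>q is true.
      At w9: <>q is true.
    So []<>q is true at w7.
    At w7: <>q requires q at some successor in {w1, w5, w6, w7, w8, w9}.
      q holds at w1, so <>q is true at w7.
Satisfying worlds: {w0, w1, w2, w3, w4, w5, w6, w7, w8, w9}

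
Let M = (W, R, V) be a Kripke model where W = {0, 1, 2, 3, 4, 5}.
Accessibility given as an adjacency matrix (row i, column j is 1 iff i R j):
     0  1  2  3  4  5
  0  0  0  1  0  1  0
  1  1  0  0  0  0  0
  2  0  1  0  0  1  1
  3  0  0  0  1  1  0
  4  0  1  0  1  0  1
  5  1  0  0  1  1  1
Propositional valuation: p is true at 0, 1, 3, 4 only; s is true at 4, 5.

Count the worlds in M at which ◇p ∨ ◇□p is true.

6

Recall that □ψ holds at a world iff ψ holds at every accessible world, and ◇ψ holds iff ψ holds at some accessible world.
Let φ = ◇p ∨ ◇□p. Evaluate φ at each world:
  0 (successors {2, 4}): φ is true.
  1 (successors {0}): φ is true.
  2 (successors {1, 4, 5}): φ is true.
  3 (successors {3, 4}): φ is true.
  4 (successors {1, 3, 5}): φ is true.
  5 (successors {0, 3, 4, 5}): φ is true.
For instance, at 3:
  At 3: ◇p is true, ◇□p is true, so ◇p ∨ ◇□p is true.
    At 3: ◇p requires p at some successor in {3, 4}.
      p holds at 3, so ◇p is true at 3.
    At 3: ◇□p requires □p at some successor in {3, 4}.
      □p holds at 3, so ◇□p is true at 3.
Satisfying worlds: {0, 1, 2, 3, 4, 5}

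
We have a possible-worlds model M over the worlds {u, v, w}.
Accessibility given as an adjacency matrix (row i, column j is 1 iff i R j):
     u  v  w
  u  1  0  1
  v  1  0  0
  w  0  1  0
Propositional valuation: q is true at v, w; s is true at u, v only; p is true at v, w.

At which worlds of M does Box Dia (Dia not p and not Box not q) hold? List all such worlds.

v, w

Let φ = Box Dia (Dia not p and not Box not q). Evaluate φ at each world:
  u (successors {u, w}): φ is false.
  v (successors {u}): φ is true.
  w (successors {v}): φ is true.
For instance, at u:
  At u: Box Dia (Dia not p and not Box not q) requires Dia (Dia not p and not Box not q) at every successor {u, w}.
    Dia (Dia not p and not Box not q) fails at w, so Box Dia (Dia not p and not Box not q) is false at u.
      At w: Dia (Dia not p and not Box not q) requires Dia not p and not Box not q at some successor in {v}.
        At v: Dia not p and not Box not q is false.
      So Dia (Dia not p and not Box not q) is false at w.
Satisfying worlds: {v, w}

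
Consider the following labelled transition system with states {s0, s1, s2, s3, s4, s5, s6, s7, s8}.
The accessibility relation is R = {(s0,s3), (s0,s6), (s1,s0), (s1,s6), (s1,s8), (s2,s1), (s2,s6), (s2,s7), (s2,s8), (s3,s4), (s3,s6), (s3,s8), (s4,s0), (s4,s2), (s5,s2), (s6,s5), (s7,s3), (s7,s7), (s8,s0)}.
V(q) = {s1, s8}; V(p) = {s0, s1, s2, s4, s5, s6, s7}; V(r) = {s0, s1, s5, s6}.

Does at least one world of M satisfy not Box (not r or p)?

No

Recall that Box ψ holds at a world iff ψ holds at every accessible world, and Dia ψ holds iff ψ holds at some accessible world.
Let φ = not Box (not r or p). Evaluate φ at each world:
  s0 (successors {s3, s6}): φ is false.
  s1 (successors {s0, s6, s8}): φ is false.
  s2 (successors {s1, s6, s7, s8}): φ is false.
  s3 (successors {s4, s6, s8}): φ is false.
  s4 (successors {s0, s2}): φ is false.
  s5 (successors {s2}): φ is false.
  s6 (successors {s5}): φ is false.
  s7 (successors {s3, s7}): φ is false.
  s8 (successors {s0}): φ is false.
For instance, at s5:
  At s5: Box (not r or p) is true, so not Box (not r or p) is false.
    At s5: Box (not r or p) requires not r or p at every successor {s2}.
      At s2: not r or p is true.
    So Box (not r or p) is true at s5.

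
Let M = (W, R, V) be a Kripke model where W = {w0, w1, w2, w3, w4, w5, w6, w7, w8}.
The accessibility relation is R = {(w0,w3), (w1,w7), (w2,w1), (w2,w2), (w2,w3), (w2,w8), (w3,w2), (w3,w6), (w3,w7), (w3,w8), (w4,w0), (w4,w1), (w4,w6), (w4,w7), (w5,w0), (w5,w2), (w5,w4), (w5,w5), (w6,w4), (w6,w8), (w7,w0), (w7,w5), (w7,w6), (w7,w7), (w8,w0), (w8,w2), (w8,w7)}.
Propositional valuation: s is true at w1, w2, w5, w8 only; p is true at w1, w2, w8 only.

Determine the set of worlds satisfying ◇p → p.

w0, w1, w2, w7, w8

Let φ = ◇p → p. Evaluate φ at each world:
  w0 (successors {w3}): φ is true.
  w1 (successors {w7}): φ is true.
  w2 (successors {w1, w2, w3, w8}): φ is true.
  w3 (successors {w2, w6, w7, w8}): φ is false.
  w4 (successors {w0, w1, w6, w7}): φ is false.
  w5 (successors {w0, w2, w4, w5}): φ is false.
  w6 (successors {w4, w8}): φ is false.
  w7 (successors {w0, w5, w6, w7}): φ is true.
  w8 (successors {w0, w2, w7}): φ is true.
For instance, at w4:
  At w4: ◇p is true, p is false, so ◇p → p is false.
    At w4: ◇p requires p at some successor in {w0, w1, w6, w7}.
      p holds at w1, so ◇p is true at w4.
Satisfying worlds: {w0, w1, w2, w7, w8}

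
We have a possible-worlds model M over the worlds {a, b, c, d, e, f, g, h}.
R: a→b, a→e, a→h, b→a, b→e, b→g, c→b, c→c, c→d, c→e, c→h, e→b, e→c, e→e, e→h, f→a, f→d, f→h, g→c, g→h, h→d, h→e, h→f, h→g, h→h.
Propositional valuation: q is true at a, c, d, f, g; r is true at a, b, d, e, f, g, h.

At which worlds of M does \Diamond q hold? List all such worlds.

Let φ = \Diamond q. Evaluate φ at each world:
  a (successors {b, e, h}): φ is false.
  b (successors {a, e, g}): φ is true.
  c (successors {b, c, d, e, h}): φ is true.
  d (successors ∅): φ is false.
  e (successors {b, c, e, h}): φ is true.
  f (successors {a, d, h}): φ is true.
  g (successors {c, h}): φ is true.
  h (successors {d, e, f, g, h}): φ is true.
For instance, at g:
  At g: \Diamond q requires q at some successor in {c, h}.
    q holds at c, so \Diamond q is true at g.
Satisfying worlds: {b, c, e, f, g, h}

b, c, e, f, g, h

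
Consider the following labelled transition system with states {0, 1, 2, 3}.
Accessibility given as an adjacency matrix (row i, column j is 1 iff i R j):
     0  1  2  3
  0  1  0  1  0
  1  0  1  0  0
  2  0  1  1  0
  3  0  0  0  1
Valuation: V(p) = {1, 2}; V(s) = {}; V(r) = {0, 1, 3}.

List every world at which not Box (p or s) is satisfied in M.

Recall that Box ψ holds at a world iff ψ holds at every accessible world, and Dia ψ holds iff ψ holds at some accessible world.
Let φ = not Box (p or s). Evaluate φ at each world:
  0 (successors {0, 2}): φ is true.
  1 (successors {1}): φ is false.
  2 (successors {1, 2}): φ is false.
  3 (successors {3}): φ is true.
For instance, at 2:
  At 2: Box (p or s) is true, so not Box (p or s) is false.
    At 2: Box (p or s) requires p or s at every successor {1, 2}.
      At 1: p or s is true.
      At 2: p or s is true.
    So Box (p or s) is true at 2.
Satisfying worlds: {0, 3}

0, 3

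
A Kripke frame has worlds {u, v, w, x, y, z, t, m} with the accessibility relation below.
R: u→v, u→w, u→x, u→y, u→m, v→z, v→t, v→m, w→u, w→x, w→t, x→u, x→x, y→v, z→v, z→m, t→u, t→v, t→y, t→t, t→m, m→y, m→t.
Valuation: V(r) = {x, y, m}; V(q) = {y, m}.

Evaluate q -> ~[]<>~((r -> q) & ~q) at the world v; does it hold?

Yes

At v: q is false, ~[]<>~((r -> q) & ~q) is false, so q -> ~[]<>~((r -> q) & ~q) is true.
  At v: []<>~((r -> q) & ~q) is true, so ~[]<>~((r -> q) & ~q) is false.
    At v: []<>~((r -> q) & ~q) requires <>~((r -> q) & ~q) at every successor {z, t, m}.
      At z: <>~((r -> q) & ~q) is true.
      At t: <>~((r -> q) & ~q) is true.
      At m: <>~((r -> q) & ~q) is true.
    So []<>~((r -> q) & ~q) is true at v.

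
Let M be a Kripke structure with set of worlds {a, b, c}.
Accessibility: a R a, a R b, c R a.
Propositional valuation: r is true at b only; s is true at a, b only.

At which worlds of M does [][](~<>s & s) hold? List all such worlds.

b

Let φ = [][](~<>s & s). Evaluate φ at each world:
  a (successors {a, b}): φ is false.
  b (successors ∅): φ is true.
  c (successors {a}): φ is false.
For instance, at c:
  At c: [][](~<>s & s) requires [](~<>s & s) at every successor {a}.
    [](~<>s & s) fails at a, so [][](~<>s & s) is false at c.
      At a: [](~<>s & s) requires ~<>s & s at every successor {a, b}.
        ~<>s & s fails at a, so [](~<>s & s) is false at a.
Satisfying worlds: {b}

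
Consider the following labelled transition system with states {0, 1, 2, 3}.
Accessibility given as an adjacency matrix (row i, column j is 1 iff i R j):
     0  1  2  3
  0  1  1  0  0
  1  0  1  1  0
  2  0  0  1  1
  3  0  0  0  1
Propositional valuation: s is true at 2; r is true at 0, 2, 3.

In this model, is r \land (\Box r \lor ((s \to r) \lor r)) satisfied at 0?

At 0: r is true, \Box r \lor ((s \to r) \lor r) is true, so r \land (\Box r \lor ((s \to r) \lor r)) is true.
  At 0: \Box r is false, (s \to r) \lor r is true, so \Box r \lor ((s \to r) \lor r) is true.
    At 0: \Box r requires r at every successor {0, 1}.
      r fails at 1, so \Box r is false at 0.

Yes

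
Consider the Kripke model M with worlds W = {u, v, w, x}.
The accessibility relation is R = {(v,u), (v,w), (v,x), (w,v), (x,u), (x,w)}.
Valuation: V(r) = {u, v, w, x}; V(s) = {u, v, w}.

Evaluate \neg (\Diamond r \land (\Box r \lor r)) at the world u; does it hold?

Yes

At u: \Diamond r \land (\Box r \lor r) is false, so \neg (\Diamond r \land (\Box r \lor r)) is true.
  At u: \Diamond r is false, \Box r \lor r is true, so \Diamond r \land (\Box r \lor r) is false.
    At u: no accessible worlds, so \Diamond r is false.
    At u: \Box r is true, r is true, so \Box r \lor r is true.
      At u: no accessible worlds, so \Box r holds vacuously.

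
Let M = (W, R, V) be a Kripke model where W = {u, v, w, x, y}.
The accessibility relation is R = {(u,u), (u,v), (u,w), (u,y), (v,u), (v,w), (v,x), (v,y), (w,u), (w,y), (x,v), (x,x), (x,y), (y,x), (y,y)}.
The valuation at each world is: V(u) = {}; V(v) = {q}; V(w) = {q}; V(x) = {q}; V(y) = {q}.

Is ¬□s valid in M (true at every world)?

Yes

Let φ = ¬□s. Evaluate φ at each world:
  u (successors {u, v, w, y}): φ is true.
  v (successors {u, w, x, y}): φ is true.
  w (successors {u, y}): φ is true.
  x (successors {v, x, y}): φ is true.
  y (successors {x, y}): φ is true.
For instance, at u:
  At u: □s is false, so ¬□s is true.
    At u: □s requires s at every successor {u, v, w, y}.
      s fails at u, so □s is false at u.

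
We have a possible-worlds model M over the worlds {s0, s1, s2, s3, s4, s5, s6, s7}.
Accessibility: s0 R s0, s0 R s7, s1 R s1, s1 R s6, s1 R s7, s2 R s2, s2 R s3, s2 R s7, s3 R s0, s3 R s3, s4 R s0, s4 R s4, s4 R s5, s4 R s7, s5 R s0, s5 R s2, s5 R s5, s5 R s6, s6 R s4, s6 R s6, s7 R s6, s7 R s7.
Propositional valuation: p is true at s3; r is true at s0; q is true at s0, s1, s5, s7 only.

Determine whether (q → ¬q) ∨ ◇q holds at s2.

Yes

At s2: q → ¬q is true, ◇q is true, so (q → ¬q) ∨ ◇q is true.
  At s2: ◇q requires q at some successor in {s2, s3, s7}.
    q holds at s7, so ◇q is true at s2.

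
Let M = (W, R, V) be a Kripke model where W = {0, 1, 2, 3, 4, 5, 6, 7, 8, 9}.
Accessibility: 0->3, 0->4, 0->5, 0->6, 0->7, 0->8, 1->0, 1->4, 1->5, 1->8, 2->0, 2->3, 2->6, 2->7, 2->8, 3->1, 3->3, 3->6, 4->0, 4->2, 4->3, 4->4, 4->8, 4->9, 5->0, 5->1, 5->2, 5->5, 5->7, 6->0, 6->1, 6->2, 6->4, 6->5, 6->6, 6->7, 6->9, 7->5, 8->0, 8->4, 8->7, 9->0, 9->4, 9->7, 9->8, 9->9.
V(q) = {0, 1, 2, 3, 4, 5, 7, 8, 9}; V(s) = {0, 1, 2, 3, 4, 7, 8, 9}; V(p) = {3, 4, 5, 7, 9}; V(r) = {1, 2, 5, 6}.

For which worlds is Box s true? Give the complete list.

4, 8, 9

Let φ = Box s. Evaluate φ at each world:
  0 (successors {3, 4, 5, 6, 7, 8}): φ is false.
  1 (successors {0, 4, 5, 8}): φ is false.
  2 (successors {0, 3, 6, 7, 8}): φ is false.
  3 (successors {1, 3, 6}): φ is false.
  4 (successors {0, 2, 3, 4, 8, 9}): φ is true.
  5 (successors {0, 1, 2, 5, 7}): φ is false.
  6 (successors {0, 1, 2, 4, 5, 6, 7, 9}): φ is false.
  7 (successors {5}): φ is false.
  8 (successors {0, 4, 7}): φ is true.
  9 (successors {0, 4, 7, 8, 9}): φ is true.
For instance, at 7:
  At 7: Box s requires s at every successor {5}.
    s fails at 5, so Box s is false at 7.
Satisfying worlds: {4, 8, 9}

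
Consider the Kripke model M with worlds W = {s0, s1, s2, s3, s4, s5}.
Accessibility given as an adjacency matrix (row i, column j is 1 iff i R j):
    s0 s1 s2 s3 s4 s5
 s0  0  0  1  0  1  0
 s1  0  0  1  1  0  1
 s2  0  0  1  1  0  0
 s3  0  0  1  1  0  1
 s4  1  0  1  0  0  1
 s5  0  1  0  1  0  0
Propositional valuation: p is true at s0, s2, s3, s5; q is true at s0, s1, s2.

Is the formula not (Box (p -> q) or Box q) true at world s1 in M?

Yes

At s1: Box (p -> q) or Box q is false, so not (Box (p -> q) or Box q) is true.
  At s1: Box (p -> q) is false, Box q is false, so Box (p -> q) or Box q is false.
    At s1: Box (p -> q) requires p -> q at every successor {s2, s3, s5}.
      p -> q fails at s3, so Box (p -> q) is false at s1.
    At s1: Box q requires q at every successor {s2, s3, s5}.
      q fails at s3, so Box q is false at s1.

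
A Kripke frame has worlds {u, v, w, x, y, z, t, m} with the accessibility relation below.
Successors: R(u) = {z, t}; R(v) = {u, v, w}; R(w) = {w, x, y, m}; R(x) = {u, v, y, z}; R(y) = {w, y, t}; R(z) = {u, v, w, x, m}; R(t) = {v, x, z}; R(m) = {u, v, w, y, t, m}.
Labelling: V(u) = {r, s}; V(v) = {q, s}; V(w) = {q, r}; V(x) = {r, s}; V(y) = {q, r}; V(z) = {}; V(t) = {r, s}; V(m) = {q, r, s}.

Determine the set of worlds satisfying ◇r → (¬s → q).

Let φ = ◇r → (¬s → q). Evaluate φ at each world:
  u (successors {z, t}): φ is true.
  v (successors {u, v, w}): φ is true.
  w (successors {w, x, y, m}): φ is true.
  x (successors {u, v, y, z}): φ is true.
  y (successors {w, y, t}): φ is true.
  z (successors {u, v, w, x, m}): φ is false.
  t (successors {v, x, z}): φ is true.
  m (successors {u, v, w, y, t, m}): φ is true.
For instance, at t:
  At t: ◇r is true, ¬s → q is true, so ◇r → (¬s → q) is true.
    At t: ◇r requires r at some successor in {v, x, z}.
      r holds at x, so ◇r is true at t.
Satisfying worlds: {u, v, w, x, y, t, m}

u, v, w, x, y, t, m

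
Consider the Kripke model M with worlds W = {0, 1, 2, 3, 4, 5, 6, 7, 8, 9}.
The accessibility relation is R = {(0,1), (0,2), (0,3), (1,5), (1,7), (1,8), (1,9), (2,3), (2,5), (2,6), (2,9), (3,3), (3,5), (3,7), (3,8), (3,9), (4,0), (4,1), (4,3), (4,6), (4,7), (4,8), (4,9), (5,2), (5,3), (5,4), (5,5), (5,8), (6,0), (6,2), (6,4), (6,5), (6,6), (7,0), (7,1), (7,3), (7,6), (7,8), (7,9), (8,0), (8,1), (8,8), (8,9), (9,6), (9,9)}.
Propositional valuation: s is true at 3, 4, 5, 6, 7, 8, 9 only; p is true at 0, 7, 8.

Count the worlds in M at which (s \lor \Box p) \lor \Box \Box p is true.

7

Recall that \Box ψ holds at a world iff ψ holds at every accessible world, and \Diamond ψ holds iff ψ holds at some accessible world.
Let φ = (s \lor \Box p) \lor \Box \Box p. Evaluate φ at each world:
  0 (successors {1, 2, 3}): φ is false.
  1 (successors {5, 7, 8, 9}): φ is false.
  2 (successors {3, 5, 6, 9}): φ is false.
  3 (successors {3, 5, 7, 8, 9}): φ is true.
  4 (successors {0, 1, 3, 6, 7, 8, 9}): φ is true.
  5 (successors {2, 3, 4, 5, 8}): φ is true.
  6 (successors {0, 2, 4, 5, 6}): φ is true.
  7 (successors {0, 1, 3, 6, 8, 9}): φ is true.
  8 (successors {0, 1, 8, 9}): φ is true.
  9 (successors {6, 9}): φ is true.
For instance, at 5:
  At 5: s \lor \Box p is true, \Box \Box p is false, so (s \lor \Box p) \lor \Box \Box p is true.
    At 5: s is true, \Box p is false, so s \lor \Box p is true.
      At 5: \Box p requires p at every successor {2, 3, 4, 5, 8}.
        p fails at 2, so \Box p is false at 5.
    At 5: \Box \Box p requires \Box p at every successor {2, 3, 4, 5, 8}.
      \Box p fails at 2, so \Box \Box p is false at 5.
Satisfying worlds: {3, 4, 5, 6, 7, 8, 9}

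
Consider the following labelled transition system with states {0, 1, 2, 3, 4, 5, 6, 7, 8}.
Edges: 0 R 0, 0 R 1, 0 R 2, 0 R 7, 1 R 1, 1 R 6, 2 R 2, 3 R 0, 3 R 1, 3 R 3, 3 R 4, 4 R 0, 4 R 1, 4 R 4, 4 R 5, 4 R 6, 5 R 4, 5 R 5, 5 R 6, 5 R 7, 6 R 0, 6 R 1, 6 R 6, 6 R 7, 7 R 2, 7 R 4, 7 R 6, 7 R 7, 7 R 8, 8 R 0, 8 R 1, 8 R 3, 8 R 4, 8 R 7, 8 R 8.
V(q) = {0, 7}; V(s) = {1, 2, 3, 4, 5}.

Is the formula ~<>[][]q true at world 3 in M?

Yes

Recall that []ψ holds at a world iff ψ holds at every accessible world, and <>ψ holds iff ψ holds at some accessible world.
At 3: <>[][]q is false, so ~<>[][]q is true.
  At 3: <>[][]q requires [][]q at some successor in {0, 1, 3, 4}.
    At 0: [][]q is false.
    At 1: [][]q is false.
    At 3: [][]q is false.
    At 4: [][]q is false.
  So <>[][]q is false at 3.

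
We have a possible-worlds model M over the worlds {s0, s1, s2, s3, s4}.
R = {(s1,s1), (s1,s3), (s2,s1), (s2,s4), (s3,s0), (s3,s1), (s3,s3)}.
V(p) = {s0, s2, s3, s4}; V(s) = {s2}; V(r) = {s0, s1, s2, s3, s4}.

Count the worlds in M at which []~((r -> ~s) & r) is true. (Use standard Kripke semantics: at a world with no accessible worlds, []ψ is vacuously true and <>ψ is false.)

Recall that []ψ holds at a world iff ψ holds at every accessible world, and <>ψ holds iff ψ holds at some accessible world.
Let φ = []~((r -> ~s) & r). Evaluate φ at each world:
  s0 (successors ∅): φ is true.
  s1 (successors {s1, s3}): φ is false.
  s2 (successors {s1, s4}): φ is false.
  s3 (successors {s0, s1, s3}): φ is false.
  s4 (successors ∅): φ is true.
For instance, at s3:
  At s3: []~((r -> ~s) & r) requires ~((r -> ~s) & r) at every successor {s0, s1, s3}.
    ~((r -> ~s) & r) fails at s0, so []~((r -> ~s) & r) is false at s3.
Satisfying worlds: {s0, s4}

2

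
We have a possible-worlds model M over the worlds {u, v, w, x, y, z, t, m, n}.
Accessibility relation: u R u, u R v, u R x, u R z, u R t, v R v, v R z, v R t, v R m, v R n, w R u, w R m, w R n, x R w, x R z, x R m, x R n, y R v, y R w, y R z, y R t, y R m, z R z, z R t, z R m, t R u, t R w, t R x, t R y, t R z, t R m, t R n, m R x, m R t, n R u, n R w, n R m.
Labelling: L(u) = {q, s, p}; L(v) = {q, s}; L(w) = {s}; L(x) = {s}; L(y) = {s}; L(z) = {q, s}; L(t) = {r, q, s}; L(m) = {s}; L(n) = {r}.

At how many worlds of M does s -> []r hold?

1

Recall that []ψ holds at a world iff ψ holds at every accessible world, and <>ψ holds iff ψ holds at some accessible world.
Let φ = s -> []r. Evaluate φ at each world:
  u (successors {u, v, x, z, t}): φ is false.
  v (successors {v, z, t, m, n}): φ is false.
  w (successors {u, m, n}): φ is false.
  x (successors {w, z, m, n}): φ is false.
  y (successors {v, w, z, t, m}): φ is false.
  z (successors {z, t, m}): φ is false.
  t (successors {u, w, x, y, z, m, n}): φ is false.
  m (successors {x, t}): φ is false.
  n (successors {u, w, m}): φ is true.
For instance, at v:
  At v: s is true, []r is false, so s -> []r is false.
    At v: []r requires r at every successor {v, z, t, m, n}.
      r fails at v, so []r is false at v.
Satisfying worlds: {n}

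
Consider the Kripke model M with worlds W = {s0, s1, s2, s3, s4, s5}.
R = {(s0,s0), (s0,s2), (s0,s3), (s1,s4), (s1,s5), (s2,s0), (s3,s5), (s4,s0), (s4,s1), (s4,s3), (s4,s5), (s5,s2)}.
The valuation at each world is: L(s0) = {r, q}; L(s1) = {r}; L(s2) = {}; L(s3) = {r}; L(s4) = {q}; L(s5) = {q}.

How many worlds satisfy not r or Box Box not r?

Let φ = not r or Box Box not r. Evaluate φ at each world:
  s0 (successors {s0, s2, s3}): φ is false.
  s1 (successors {s4, s5}): φ is false.
  s2 (successors {s0}): φ is true.
  s3 (successors {s5}): φ is true.
  s4 (successors {s0, s1, s3, s5}): φ is true.
  s5 (successors {s2}): φ is true.
For instance, at s5:
  At s5: not r is true, Box Box not r is false, so not r or Box Box not r is true.
    At s5: Box Box not r requires Box not r at every successor {s2}.
      Box not r fails at s2, so Box Box not r is false at s5.
Satisfying worlds: {s2, s3, s4, s5}

4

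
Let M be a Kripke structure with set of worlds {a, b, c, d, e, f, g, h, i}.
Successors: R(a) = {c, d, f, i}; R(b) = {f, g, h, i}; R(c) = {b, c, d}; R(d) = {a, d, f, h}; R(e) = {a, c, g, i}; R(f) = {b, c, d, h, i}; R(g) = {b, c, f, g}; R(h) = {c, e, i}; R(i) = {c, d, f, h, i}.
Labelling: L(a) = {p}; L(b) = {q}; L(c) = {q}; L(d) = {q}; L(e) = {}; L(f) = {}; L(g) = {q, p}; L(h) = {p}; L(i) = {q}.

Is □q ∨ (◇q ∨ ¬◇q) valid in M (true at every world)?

Let φ = □q ∨ (◇q ∨ ¬◇q). Evaluate φ at each world:
  a (successors {c, d, f, i}): φ is true.
  b (successors {f, g, h, i}): φ is true.
  c (successors {b, c, d}): φ is true.
  d (successors {a, d, f, h}): φ is true.
  e (successors {a, c, g, i}): φ is true.
  f (successors {b, c, d, h, i}): φ is true.
  g (successors {b, c, f, g}): φ is true.
  h (successors {c, e, i}): φ is true.
  i (successors {c, d, f, h, i}): φ is true.
For instance, at c:
  At c: □q is true, ◇q ∨ ¬◇q is true, so □q ∨ (◇q ∨ ¬◇q) is true.
    At c: □q requires q at every successor {b, c, d}.
      At b: q is true.
      At c: q is true.
      At d: q is true.
    So □q is true at c.
    At c: ◇q is true, ¬◇q is false, so ◇q ∨ ¬◇q is true.
      At c: ◇q requires q at some successor in {b, c, d}.
        q holds at b, so ◇q is true at c.
      At c: ◇q is true, so ¬◇q is false.

Yes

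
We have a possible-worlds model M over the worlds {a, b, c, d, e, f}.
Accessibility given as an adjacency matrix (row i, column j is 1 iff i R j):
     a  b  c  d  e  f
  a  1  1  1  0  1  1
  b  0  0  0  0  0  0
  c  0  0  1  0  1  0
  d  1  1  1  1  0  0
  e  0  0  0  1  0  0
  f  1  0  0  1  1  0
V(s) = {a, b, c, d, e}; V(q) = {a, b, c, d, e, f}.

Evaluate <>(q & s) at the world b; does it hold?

At b: no accessible worlds, so <>(q & s) is false.

No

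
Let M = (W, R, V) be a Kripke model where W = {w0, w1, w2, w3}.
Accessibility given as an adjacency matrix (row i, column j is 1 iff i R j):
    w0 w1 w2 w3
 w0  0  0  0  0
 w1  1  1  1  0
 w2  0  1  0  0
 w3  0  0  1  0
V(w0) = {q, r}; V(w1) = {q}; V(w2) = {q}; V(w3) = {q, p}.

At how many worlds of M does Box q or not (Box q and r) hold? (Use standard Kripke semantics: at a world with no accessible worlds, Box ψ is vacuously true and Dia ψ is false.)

Recall that Box ψ holds at a world iff ψ holds at every accessible world, and Dia ψ holds iff ψ holds at some accessible world.
Let φ = Box q or not (Box q and r). Evaluate φ at each world:
  w0 (successors ∅): φ is true.
  w1 (successors {w0, w1, w2}): φ is true.
  w2 (successors {w1}): φ is true.
  w3 (successors {w2}): φ is true.
For instance, at w2:
  At w2: Box q is true, not (Box q and r) is true, so Box q or not (Box q and r) is true.
    At w2: Box q requires q at every successor {w1}.
      At w1: q is true.
    So Box q is true at w2.
    At w2: Box q and r is false, so not (Box q and r) is true.
      At w2: Box q is true, r is false, so Box q and r is false.
Satisfying worlds: {w0, w1, w2, w3}

4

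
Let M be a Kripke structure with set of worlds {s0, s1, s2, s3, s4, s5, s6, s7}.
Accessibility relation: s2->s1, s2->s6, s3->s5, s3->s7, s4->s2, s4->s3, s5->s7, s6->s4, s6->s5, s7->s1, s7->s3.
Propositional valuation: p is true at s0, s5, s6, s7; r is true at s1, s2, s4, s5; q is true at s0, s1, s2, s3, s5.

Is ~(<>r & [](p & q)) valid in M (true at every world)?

Recall that []ψ holds at a world iff ψ holds at every accessible world, and <>ψ holds iff ψ holds at some accessible world.
Let φ = ~(<>r & [](p & q)). Evaluate φ at each world:
  s0 (successors ∅): φ is true.
  s1 (successors ∅): φ is true.
  s2 (successors {s1, s6}): φ is true.
  s3 (successors {s5, s7}): φ is true.
  s4 (successors {s2, s3}): φ is true.
  s5 (successors {s7}): φ is true.
  s6 (successors {s4, s5}): φ is true.
  s7 (successors {s1, s3}): φ is true.
For instance, at s3:
  At s3: <>r & [](p & q) is false, so ~(<>r & [](p & q)) is true.
    At s3: <>r is true, [](p & q) is false, so <>r & [](p & q) is false.
      At s3: <>r requires r at some successor in {s5, s7}.
        r holds at s5, so <>r is true at s3.
      At s3: [](p & q) requires p & q at every successor {s5, s7}.
        p & q fails at s7, so [](p & q) is false at s3.

Yes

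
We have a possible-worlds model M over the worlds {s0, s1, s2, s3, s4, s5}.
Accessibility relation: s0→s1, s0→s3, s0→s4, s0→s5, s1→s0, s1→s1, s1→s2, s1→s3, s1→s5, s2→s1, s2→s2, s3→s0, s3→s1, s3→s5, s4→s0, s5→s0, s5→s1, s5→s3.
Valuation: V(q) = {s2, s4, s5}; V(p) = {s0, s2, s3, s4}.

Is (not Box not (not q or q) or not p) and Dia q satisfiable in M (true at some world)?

Let φ = (not Box not (not q or q) or not p) and Dia q. Evaluate φ at each world:
  s0 (successors {s1, s3, s4, s5}): φ is true.
  s1 (successors {s0, s1, s2, s3, s5}): φ is true.
  s2 (successors {s1, s2}): φ is true.
  s3 (successors {s0, s1, s5}): φ is true.
  s4 (successors {s0}): φ is false.
  s5 (successors {s0, s1, s3}): φ is false.
Detail at s0 (witness):
  At s0: not Box not (not q or q) or not p is true, Dia q is true, so (not Box not (not q or q) or not p) and Dia q is true.
    At s0: not Box not (not q or q) is true, not p is false, so not Box not (not q or q) or not p is true.
      At s0: Box not (not q or q) is false, so not Box not (not q or q) is true.
    At s0: Dia q requires q at some successor in {s1, s3, s4, s5}.
      q holds at s4, so Dia q is true at s0.

Yes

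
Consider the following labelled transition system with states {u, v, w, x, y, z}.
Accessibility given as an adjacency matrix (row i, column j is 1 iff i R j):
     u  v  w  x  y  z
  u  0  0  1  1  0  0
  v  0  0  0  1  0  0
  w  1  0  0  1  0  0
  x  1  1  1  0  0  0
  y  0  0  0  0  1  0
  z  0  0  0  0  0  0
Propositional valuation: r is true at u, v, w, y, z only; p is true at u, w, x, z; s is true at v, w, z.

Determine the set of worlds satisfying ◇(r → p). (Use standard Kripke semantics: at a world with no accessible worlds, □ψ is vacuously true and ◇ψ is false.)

u, v, w, x

Let φ = ◇(r → p). Evaluate φ at each world:
  u (successors {w, x}): φ is true.
  v (successors {x}): φ is true.
  w (successors {u, x}): φ is true.
  x (successors {u, v, w}): φ is true.
  y (successors {y}): φ is false.
  z (successors ∅): φ is false.
For instance, at y:
  At y: ◇(r → p) requires r → p at some successor in {y}.
    At y: r → p is false.
  So ◇(r → p) is false at y.
Satisfying worlds: {u, v, w, x}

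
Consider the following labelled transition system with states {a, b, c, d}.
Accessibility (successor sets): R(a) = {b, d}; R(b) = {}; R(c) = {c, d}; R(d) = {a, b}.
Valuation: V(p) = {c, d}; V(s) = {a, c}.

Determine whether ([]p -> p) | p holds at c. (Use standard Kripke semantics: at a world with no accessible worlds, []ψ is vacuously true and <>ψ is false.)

Yes

Recall that []ψ holds at a world iff ψ holds at every accessible world, and <>ψ holds iff ψ holds at some accessible world.
At c: []p -> p is true, p is true, so ([]p -> p) | p is true.
  At c: []p is true, p is true, so []p -> p is true.
    At c: []p requires p at every successor {c, d}.
      At c: p is true.
      At d: p is true.
    So []p is true at c.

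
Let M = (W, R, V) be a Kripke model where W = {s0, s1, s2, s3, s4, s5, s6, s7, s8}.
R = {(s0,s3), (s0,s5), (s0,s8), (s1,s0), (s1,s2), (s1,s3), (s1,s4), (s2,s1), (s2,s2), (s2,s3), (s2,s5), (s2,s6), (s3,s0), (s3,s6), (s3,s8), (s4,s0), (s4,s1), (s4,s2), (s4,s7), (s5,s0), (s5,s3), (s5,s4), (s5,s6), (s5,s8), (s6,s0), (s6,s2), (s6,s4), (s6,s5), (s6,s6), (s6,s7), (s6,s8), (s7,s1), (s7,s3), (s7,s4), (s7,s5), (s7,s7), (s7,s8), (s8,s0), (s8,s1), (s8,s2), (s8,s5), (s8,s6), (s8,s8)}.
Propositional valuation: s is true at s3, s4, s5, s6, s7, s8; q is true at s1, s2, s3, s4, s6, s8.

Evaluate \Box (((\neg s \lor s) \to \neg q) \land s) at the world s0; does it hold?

No

At s0: \Box (((\neg s \lor s) \to \neg q) \land s) requires ((\neg s \lor s) \to \neg q) \land s at every successor {s3, s5, s8}.
  ((\neg s \lor s) \to \neg q) \land s fails at s3, so \Box (((\neg s \lor s) \to \neg q) \land s) is false at s0.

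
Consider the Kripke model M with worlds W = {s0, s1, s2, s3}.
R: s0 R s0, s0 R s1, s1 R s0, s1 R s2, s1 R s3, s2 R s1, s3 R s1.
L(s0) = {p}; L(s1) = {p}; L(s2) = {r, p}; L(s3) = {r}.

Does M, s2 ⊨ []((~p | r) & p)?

Recall that []ψ holds at a world iff ψ holds at every accessible world, and <>ψ holds iff ψ holds at some accessible world.
At s2: []((~p | r) & p) requires (~p | r) & p at every successor {s1}.
  (~p | r) & p fails at s1, so []((~p | r) & p) is false at s2.

No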